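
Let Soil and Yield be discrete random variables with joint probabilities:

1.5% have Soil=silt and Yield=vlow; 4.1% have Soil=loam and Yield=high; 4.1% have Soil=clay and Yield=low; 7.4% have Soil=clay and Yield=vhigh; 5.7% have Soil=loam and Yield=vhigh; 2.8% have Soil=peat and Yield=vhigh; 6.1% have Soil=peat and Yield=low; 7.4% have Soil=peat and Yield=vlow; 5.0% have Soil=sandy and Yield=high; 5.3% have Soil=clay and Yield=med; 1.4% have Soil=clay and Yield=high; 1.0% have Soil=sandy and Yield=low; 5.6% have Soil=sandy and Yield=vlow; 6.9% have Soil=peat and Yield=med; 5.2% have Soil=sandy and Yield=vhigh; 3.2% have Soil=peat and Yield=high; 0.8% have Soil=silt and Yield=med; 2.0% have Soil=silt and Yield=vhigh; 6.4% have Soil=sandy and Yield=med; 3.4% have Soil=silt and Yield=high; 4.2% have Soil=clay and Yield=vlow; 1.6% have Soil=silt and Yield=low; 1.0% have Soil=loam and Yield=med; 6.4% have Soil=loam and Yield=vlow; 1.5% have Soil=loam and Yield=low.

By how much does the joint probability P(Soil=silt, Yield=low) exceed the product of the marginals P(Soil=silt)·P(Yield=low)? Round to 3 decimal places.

0.003

P(Soil=silt) = 0.015 + 0.016 + 0.008 + 0.034 + 0.020 = 0.093.
P(Yield=low) = 0.010 + 0.015 + 0.041 + 0.016 + 0.061 = 0.143.
P(Soil=silt, Yield=low) − P(Soil=silt)P(Yield=low) = 0.016 − 0.093×0.143 = 0.003.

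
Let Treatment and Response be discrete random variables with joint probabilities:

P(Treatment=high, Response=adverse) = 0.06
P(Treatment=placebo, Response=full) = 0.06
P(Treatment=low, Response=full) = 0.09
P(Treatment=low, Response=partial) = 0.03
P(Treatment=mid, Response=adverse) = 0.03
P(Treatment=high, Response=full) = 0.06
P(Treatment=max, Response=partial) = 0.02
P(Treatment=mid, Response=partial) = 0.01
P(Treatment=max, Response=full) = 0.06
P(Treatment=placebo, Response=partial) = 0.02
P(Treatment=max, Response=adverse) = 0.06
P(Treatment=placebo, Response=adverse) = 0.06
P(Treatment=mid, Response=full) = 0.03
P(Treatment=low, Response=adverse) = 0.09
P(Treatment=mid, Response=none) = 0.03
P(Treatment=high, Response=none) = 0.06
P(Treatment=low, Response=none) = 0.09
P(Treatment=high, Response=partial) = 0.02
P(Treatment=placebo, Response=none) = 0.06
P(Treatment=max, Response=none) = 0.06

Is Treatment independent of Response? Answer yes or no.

yes

Every cell satisfies P(Treatment,Response) = P(Treatment)·P(Response). For instance P(Treatment=placebo) = 0.20, P(Response=adverse) = 0.30, and 0.20×0.30 = 0.06 matches the joint entry. So Treatment and Response are independent.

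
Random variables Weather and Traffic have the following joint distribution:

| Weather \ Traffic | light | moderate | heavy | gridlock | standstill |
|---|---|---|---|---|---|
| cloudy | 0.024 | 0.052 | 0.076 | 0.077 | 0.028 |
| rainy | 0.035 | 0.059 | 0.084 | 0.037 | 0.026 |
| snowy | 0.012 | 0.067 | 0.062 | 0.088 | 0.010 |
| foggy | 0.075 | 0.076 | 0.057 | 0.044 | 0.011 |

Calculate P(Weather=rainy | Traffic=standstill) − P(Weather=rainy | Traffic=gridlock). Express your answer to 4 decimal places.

0.1963

P(Traffic=standstill) = 0.028 + 0.026 + 0.010 + 0.011 = 0.075; P(Weather=rainy | Traffic=standstill) = 0.026/0.075 = 0.34667.
P(Traffic=gridlock) = 0.077 + 0.037 + 0.088 + 0.044 = 0.246; P(Weather=rainy | Traffic=gridlock) = 0.037/0.246 = 0.15041.
Difference = 0.1963.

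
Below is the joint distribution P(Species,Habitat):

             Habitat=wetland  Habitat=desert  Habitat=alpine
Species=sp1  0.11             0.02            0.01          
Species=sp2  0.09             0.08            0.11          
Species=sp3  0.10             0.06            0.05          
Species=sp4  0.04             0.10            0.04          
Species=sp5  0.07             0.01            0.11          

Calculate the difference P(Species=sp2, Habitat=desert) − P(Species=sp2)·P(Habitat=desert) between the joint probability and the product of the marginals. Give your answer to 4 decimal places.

P(Species=sp2) = 0.09 + 0.08 + 0.11 = 0.28.
P(Habitat=desert) = 0.02 + 0.08 + 0.06 + 0.10 + 0.01 = 0.27.
P(Species=sp2, Habitat=desert) − P(Species=sp2)P(Habitat=desert) = 0.08 − 0.28×0.27 = 0.0044.

0.0044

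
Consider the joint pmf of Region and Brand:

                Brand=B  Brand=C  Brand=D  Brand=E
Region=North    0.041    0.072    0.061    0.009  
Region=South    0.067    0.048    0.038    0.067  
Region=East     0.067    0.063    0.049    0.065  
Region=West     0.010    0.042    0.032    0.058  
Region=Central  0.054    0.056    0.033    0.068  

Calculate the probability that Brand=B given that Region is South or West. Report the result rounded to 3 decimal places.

0.213

P(Region=South) = 0.067 + 0.048 + 0.038 + 0.067 = 0.220.
P(Region=West) = 0.010 + 0.042 + 0.032 + 0.058 = 0.142.
P(Region ∈ {South, West}) = 0.220 + 0.142 = 0.362; P(Brand=B, Region ∈ {South, West}) = 0.067 + 0.010 = 0.077.
P(Brand=B | Region ∈ {South, West}) = 0.077/0.362 = 0.213.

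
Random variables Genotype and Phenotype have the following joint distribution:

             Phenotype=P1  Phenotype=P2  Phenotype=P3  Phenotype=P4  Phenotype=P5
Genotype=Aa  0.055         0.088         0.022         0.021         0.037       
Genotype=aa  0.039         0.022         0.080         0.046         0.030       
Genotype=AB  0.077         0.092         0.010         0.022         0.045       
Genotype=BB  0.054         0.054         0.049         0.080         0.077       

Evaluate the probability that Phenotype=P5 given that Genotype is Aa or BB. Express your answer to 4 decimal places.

P(Genotype=Aa) = 0.055 + 0.088 + 0.022 + 0.021 + 0.037 = 0.223.
P(Genotype=BB) = 0.054 + 0.054 + 0.049 + 0.080 + 0.077 = 0.314.
P(Genotype ∈ {Aa, BB}) = 0.223 + 0.314 = 0.537; P(Phenotype=P5, Genotype ∈ {Aa, BB}) = 0.037 + 0.077 = 0.114.
P(Phenotype=P5 | Genotype ∈ {Aa, BB}) = 0.114/0.537 = 0.2123.

0.2123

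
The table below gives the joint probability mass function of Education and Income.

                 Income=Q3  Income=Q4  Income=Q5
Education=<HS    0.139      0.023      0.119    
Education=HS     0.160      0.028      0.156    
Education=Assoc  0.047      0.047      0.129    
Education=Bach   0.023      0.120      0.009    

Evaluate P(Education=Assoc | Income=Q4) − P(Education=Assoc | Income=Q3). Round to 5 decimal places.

0.08823

P(Income=Q4) = 0.023 + 0.028 + 0.047 + 0.120 = 0.218; P(Education=Assoc | Income=Q4) = 0.047/0.218 = 0.215596.
P(Income=Q3) = 0.139 + 0.160 + 0.047 + 0.023 = 0.369; P(Education=Assoc | Income=Q3) = 0.047/0.369 = 0.127371.
Difference = 0.08823.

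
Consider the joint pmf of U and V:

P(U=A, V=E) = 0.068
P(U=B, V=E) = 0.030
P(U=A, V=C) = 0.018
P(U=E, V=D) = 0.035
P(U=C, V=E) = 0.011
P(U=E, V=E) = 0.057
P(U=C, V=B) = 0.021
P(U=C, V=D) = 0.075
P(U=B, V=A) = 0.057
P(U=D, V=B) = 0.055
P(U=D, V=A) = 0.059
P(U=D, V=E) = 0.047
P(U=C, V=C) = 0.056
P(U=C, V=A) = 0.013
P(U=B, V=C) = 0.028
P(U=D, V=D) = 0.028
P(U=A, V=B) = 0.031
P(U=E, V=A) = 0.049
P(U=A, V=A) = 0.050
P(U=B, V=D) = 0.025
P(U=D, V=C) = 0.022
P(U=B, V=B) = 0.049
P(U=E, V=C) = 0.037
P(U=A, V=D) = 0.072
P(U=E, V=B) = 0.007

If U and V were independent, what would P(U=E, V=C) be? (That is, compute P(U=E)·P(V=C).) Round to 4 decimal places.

P(U=E) = 0.049 + 0.007 + 0.037 + 0.035 + 0.057 = 0.185.
P(V=C) = 0.018 + 0.028 + 0.056 + 0.022 + 0.037 = 0.161.
Product: 0.185 × 0.161 = 0.0298.

0.0298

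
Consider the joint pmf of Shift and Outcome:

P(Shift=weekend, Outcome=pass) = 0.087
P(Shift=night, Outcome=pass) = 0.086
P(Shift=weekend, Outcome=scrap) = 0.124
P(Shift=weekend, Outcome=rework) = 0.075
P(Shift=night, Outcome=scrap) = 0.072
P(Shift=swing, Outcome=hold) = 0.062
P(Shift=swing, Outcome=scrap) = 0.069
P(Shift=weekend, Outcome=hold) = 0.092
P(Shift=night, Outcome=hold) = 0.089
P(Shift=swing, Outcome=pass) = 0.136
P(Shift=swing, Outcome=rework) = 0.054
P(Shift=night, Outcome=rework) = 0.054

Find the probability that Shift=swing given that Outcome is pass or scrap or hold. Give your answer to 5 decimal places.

P(Outcome=pass) = 0.136 + 0.086 + 0.087 = 0.309.
P(Outcome=scrap) = 0.069 + 0.072 + 0.124 = 0.265.
P(Outcome=hold) = 0.062 + 0.089 + 0.092 = 0.243.
P(Outcome ∈ {pass, scrap, hold}) = 0.309 + 0.265 + 0.243 = 0.817; P(Shift=swing, Outcome ∈ {pass, scrap, hold}) = 0.136 + 0.069 + 0.062 = 0.267.
P(Shift=swing | Outcome ∈ {pass, scrap, hold}) = 0.267/0.817 = 0.32681.

0.32681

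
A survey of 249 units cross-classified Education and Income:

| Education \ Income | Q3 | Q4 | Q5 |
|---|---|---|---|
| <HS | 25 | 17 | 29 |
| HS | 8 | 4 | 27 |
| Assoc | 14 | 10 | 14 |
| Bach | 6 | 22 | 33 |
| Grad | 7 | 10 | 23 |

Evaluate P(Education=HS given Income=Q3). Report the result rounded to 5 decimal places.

Total with Income=Q3: 25 + 8 + 14 + 6 + 7 = 60.
P(Education=HS | Income=Q3) = 8/60 = 0.13333.

0.13333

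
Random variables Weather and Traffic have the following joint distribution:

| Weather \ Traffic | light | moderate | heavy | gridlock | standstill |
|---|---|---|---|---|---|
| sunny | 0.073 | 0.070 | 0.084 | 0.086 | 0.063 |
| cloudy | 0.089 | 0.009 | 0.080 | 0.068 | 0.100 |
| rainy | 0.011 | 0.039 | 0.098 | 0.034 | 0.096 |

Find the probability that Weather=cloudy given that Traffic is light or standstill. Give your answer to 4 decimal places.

0.4375

P(Traffic=light) = 0.073 + 0.089 + 0.011 = 0.173.
P(Traffic=standstill) = 0.063 + 0.100 + 0.096 = 0.259.
P(Traffic ∈ {light, standstill}) = 0.173 + 0.259 = 0.432; P(Weather=cloudy, Traffic ∈ {light, standstill}) = 0.089 + 0.100 = 0.189.
P(Weather=cloudy | Traffic ∈ {light, standstill}) = 0.189/0.432 = 0.4375.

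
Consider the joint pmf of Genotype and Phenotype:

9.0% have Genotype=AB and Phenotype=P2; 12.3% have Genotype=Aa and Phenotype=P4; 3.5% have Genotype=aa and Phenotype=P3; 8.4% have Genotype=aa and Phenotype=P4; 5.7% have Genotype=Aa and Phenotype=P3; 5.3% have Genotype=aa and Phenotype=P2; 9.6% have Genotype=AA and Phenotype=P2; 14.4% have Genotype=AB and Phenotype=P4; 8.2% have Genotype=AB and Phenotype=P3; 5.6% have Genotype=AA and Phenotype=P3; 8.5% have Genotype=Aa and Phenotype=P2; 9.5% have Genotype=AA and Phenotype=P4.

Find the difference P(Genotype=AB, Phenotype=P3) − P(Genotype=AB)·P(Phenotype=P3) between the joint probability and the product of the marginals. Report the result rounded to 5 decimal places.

P(Genotype=AB) = 0.090 + 0.082 + 0.144 = 0.316.
P(Phenotype=P3) = 0.056 + 0.057 + 0.035 + 0.082 = 0.230.
P(Genotype=AB, Phenotype=P3) − P(Genotype=AB)P(Phenotype=P3) = 0.082 − 0.316×0.230 = 0.00932.

0.00932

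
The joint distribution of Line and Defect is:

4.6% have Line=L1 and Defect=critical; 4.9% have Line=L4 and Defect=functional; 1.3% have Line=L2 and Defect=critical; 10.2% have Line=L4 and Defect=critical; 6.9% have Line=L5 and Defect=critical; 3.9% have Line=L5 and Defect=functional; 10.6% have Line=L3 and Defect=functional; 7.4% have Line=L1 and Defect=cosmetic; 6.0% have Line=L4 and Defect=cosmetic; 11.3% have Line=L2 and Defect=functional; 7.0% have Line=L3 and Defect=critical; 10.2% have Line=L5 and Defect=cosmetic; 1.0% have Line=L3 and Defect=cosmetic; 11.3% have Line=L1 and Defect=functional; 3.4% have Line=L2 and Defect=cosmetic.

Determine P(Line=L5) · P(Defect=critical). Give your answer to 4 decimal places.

P(Line=L5) = 0.102 + 0.039 + 0.069 = 0.210.
P(Defect=critical) = 0.046 + 0.013 + 0.070 + 0.102 + 0.069 = 0.300.
Product: 0.210 × 0.300 = 0.0630.

0.0630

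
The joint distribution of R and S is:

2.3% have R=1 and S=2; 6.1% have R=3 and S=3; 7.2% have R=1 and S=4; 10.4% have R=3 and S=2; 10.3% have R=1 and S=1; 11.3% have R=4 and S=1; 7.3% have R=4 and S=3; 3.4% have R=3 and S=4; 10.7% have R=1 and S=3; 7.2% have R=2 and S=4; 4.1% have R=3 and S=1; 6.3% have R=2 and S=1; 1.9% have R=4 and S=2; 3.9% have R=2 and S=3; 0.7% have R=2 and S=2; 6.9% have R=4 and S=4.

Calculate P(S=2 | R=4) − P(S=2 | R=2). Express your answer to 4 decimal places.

P(R=4) = 0.113 + 0.019 + 0.073 + 0.069 = 0.274; P(S=2 | R=4) = 0.019/0.274 = 0.06934.
P(R=2) = 0.063 + 0.007 + 0.039 + 0.072 = 0.181; P(S=2 | R=2) = 0.007/0.181 = 0.03867.
Difference = 0.0307.

0.0307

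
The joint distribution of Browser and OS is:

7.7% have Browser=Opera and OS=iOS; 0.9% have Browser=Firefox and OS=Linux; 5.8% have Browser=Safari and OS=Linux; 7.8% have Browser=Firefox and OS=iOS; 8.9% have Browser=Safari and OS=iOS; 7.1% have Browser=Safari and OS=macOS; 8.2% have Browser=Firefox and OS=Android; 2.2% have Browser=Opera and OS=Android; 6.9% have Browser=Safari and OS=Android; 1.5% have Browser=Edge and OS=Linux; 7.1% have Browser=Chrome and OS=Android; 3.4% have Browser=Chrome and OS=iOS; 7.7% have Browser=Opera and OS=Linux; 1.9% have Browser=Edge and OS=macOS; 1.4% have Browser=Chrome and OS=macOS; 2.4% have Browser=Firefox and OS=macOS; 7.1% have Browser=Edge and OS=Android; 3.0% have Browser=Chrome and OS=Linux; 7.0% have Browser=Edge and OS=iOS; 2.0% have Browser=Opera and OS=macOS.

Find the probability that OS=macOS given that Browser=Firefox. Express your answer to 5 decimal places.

P(Browser=Firefox) = 0.024 + 0.009 + 0.078 + 0.082 = 0.193.
P(OS=macOS | Browser=Firefox) = 0.024/0.193 = 0.12435.

0.12435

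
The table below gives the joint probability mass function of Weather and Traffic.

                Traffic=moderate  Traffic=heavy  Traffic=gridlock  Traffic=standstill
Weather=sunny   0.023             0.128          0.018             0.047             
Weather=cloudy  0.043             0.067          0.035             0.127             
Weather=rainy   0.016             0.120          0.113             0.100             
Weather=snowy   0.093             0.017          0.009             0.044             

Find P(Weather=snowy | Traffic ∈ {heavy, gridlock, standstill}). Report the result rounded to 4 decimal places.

0.0848

P(Traffic=heavy) = 0.128 + 0.067 + 0.120 + 0.017 = 0.332.
P(Traffic=gridlock) = 0.018 + 0.035 + 0.113 + 0.009 = 0.175.
P(Traffic=standstill) = 0.047 + 0.127 + 0.100 + 0.044 = 0.318.
P(Traffic ∈ {heavy, gridlock, standstill}) = 0.332 + 0.175 + 0.318 = 0.825; P(Weather=snowy, Traffic ∈ {heavy, gridlock, standstill}) = 0.017 + 0.009 + 0.044 = 0.070.
P(Weather=snowy | Traffic ∈ {heavy, gridlock, standstill}) = 0.070/0.825 = 0.0848.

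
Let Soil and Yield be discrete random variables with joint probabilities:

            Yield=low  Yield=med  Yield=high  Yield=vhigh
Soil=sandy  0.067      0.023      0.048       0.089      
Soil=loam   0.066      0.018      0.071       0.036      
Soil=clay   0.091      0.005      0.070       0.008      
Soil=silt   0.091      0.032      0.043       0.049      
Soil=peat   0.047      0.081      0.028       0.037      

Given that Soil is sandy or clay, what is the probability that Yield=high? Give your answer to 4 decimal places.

0.2943

P(Soil=sandy) = 0.067 + 0.023 + 0.048 + 0.089 = 0.227.
P(Soil=clay) = 0.091 + 0.005 + 0.070 + 0.008 = 0.174.
P(Soil ∈ {sandy, clay}) = 0.227 + 0.174 = 0.401; P(Yield=high, Soil ∈ {sandy, clay}) = 0.048 + 0.070 = 0.118.
P(Yield=high | Soil ∈ {sandy, clay}) = 0.118/0.401 = 0.2943.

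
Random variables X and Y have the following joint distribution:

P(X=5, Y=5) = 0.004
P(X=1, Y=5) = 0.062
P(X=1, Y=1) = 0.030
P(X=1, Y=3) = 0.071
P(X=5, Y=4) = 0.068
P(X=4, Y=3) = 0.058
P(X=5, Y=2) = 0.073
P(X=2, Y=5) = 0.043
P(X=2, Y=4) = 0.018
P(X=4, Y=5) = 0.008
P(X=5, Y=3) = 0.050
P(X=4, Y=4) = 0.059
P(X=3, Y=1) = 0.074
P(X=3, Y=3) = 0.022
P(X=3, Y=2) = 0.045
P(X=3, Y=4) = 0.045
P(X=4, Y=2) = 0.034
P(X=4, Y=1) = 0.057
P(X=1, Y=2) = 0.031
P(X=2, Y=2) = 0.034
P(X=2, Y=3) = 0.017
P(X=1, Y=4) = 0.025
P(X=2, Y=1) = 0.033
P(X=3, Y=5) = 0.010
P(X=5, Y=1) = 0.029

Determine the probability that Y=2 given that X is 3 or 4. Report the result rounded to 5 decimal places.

P(X=3) = 0.074 + 0.045 + 0.022 + 0.045 + 0.010 = 0.196.
P(X=4) = 0.057 + 0.034 + 0.058 + 0.059 + 0.008 = 0.216.
P(X ∈ {3, 4}) = 0.196 + 0.216 = 0.412; P(Y=2, X ∈ {3, 4}) = 0.045 + 0.034 = 0.079.
P(Y=2 | X ∈ {3, 4}) = 0.079/0.412 = 0.19175.

0.19175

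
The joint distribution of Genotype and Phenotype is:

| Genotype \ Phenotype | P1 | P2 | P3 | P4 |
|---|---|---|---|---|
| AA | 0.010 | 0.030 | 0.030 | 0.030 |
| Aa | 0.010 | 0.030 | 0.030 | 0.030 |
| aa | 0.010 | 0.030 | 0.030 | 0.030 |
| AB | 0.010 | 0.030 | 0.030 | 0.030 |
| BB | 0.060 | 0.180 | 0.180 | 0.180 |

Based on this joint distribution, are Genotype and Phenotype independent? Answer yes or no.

yes

Every cell satisfies P(Genotype,Phenotype) = P(Genotype)·P(Phenotype). For instance P(Genotype=AA) = 0.100, P(Phenotype=P2) = 0.300, and 0.100×0.300 = 0.030 matches the joint entry. So Genotype and Phenotype are independent.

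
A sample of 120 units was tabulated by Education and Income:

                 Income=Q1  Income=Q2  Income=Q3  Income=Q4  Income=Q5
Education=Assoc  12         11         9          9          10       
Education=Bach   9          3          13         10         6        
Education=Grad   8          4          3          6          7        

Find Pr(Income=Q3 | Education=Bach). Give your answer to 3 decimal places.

0.317

Total with Education=Bach: 9 + 3 + 13 + 10 + 6 = 41.
P(Income=Q3 | Education=Bach) = 13/41 = 0.317.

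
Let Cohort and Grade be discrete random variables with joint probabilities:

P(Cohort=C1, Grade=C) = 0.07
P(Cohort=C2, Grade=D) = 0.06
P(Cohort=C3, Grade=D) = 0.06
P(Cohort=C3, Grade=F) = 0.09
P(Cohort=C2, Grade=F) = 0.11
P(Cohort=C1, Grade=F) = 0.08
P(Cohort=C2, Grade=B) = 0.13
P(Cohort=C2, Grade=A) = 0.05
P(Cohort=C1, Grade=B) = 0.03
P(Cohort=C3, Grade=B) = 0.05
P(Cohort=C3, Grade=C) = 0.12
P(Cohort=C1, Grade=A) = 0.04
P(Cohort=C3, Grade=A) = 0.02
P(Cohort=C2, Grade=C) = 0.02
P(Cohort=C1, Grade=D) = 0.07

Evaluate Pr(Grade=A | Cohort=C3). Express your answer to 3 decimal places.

P(Cohort=C3) = 0.02 + 0.05 + 0.12 + 0.06 + 0.09 = 0.34.
P(Grade=A | Cohort=C3) = 0.02/0.34 = 0.059.

0.059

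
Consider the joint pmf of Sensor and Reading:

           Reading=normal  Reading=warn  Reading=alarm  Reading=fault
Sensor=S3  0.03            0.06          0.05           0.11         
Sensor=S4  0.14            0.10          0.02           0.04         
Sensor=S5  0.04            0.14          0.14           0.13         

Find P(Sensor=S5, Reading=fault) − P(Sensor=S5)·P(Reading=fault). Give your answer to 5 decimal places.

P(Sensor=S5) = 0.04 + 0.14 + 0.14 + 0.13 = 0.45.
P(Reading=fault) = 0.11 + 0.04 + 0.13 = 0.28.
P(Sensor=S5, Reading=fault) − P(Sensor=S5)P(Reading=fault) = 0.13 − 0.45×0.28 = 0.00400.

0.00400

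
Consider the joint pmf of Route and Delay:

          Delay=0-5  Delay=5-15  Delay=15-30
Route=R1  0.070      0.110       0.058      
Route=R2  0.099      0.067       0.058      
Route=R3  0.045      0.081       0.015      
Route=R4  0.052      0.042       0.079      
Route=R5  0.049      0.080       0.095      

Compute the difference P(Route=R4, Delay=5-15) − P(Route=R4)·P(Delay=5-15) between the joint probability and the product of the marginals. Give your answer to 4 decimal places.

P(Route=R4) = 0.052 + 0.042 + 0.079 = 0.173.
P(Delay=5-15) = 0.110 + 0.067 + 0.081 + 0.042 + 0.080 = 0.380.
P(Route=R4, Delay=5-15) − P(Route=R4)P(Delay=5-15) = 0.042 − 0.173×0.380 = -0.0237.

-0.0237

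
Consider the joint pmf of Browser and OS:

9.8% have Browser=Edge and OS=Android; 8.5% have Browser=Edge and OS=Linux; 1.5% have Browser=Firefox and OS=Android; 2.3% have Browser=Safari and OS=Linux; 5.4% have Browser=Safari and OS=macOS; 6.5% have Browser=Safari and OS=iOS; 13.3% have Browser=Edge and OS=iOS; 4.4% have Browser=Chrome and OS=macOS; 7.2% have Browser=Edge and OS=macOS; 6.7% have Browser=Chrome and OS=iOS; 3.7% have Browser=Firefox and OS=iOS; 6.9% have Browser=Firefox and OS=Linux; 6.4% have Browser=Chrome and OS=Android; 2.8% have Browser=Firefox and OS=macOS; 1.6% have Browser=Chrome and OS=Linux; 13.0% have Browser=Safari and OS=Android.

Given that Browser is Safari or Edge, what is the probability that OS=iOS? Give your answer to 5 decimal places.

P(Browser=Safari) = 0.054 + 0.023 + 0.065 + 0.130 = 0.272.
P(Browser=Edge) = 0.072 + 0.085 + 0.133 + 0.098 = 0.388.
P(Browser ∈ {Safari, Edge}) = 0.272 + 0.388 = 0.660; P(OS=iOS, Browser ∈ {Safari, Edge}) = 0.065 + 0.133 = 0.198.
P(OS=iOS | Browser ∈ {Safari, Edge}) = 0.198/0.660 = 0.30000.

0.30000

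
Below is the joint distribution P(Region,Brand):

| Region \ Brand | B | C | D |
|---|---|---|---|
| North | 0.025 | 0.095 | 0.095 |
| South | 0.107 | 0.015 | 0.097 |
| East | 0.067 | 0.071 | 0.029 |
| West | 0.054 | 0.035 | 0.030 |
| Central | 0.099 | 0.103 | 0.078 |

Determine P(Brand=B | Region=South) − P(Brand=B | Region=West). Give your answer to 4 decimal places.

0.0348

P(Region=South) = 0.107 + 0.015 + 0.097 = 0.219; P(Brand=B | Region=South) = 0.107/0.219 = 0.48858.
P(Region=West) = 0.054 + 0.035 + 0.030 = 0.119; P(Brand=B | Region=West) = 0.054/0.119 = 0.45378.
Difference = 0.0348.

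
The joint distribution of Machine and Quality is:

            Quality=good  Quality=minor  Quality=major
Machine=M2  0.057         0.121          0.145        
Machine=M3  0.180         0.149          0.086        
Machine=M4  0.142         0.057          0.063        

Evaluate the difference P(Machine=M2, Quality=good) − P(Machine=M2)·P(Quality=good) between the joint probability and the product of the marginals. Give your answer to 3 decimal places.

P(Machine=M2) = 0.057 + 0.121 + 0.145 = 0.323.
P(Quality=good) = 0.057 + 0.180 + 0.142 = 0.379.
P(Machine=M2, Quality=good) − P(Machine=M2)P(Quality=good) = 0.057 − 0.323×0.379 = -0.065.

-0.065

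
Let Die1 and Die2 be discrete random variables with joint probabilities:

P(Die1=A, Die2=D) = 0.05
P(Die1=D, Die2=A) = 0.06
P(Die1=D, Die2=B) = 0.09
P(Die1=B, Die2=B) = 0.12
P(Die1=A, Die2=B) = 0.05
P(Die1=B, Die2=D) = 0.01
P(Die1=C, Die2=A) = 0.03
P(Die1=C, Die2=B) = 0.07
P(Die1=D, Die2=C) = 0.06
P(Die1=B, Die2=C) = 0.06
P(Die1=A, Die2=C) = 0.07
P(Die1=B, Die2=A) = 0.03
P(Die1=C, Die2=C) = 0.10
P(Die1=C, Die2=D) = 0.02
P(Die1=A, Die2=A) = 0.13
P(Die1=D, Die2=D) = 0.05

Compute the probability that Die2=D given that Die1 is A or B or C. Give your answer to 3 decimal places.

0.108

P(Die1=A) = 0.13 + 0.05 + 0.07 + 0.05 = 0.30.
P(Die1=B) = 0.03 + 0.12 + 0.06 + 0.01 = 0.22.
P(Die1=C) = 0.03 + 0.07 + 0.10 + 0.02 = 0.22.
P(Die1 ∈ {A, B, C}) = 0.30 + 0.22 + 0.22 = 0.74; P(Die2=D, Die1 ∈ {A, B, C}) = 0.05 + 0.01 + 0.02 = 0.08.
P(Die2=D | Die1 ∈ {A, B, C}) = 0.08/0.74 = 0.108.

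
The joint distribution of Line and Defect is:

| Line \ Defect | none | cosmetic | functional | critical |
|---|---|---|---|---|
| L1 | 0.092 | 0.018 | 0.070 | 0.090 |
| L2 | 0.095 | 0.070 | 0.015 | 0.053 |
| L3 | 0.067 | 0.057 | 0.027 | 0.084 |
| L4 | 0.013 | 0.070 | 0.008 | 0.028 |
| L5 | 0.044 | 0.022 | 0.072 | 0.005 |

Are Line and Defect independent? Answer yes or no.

P(Line=L1) = 0.270 and P(Defect=cosmetic) = 0.237, so their product is 0.06399, but P(Line=L1, Defect=cosmetic) = 0.018. Since these differ, Line and Defect are not independent.

no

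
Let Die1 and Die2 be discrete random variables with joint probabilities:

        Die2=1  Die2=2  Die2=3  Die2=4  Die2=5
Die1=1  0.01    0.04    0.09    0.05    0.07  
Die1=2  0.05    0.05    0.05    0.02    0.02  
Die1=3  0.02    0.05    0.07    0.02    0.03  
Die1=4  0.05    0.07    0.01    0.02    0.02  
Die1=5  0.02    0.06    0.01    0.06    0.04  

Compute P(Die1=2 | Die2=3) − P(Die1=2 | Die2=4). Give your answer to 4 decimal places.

0.0997

P(Die2=3) = 0.09 + 0.05 + 0.07 + 0.01 + 0.01 = 0.23; P(Die1=2 | Die2=3) = 0.05/0.23 = 0.21739.
P(Die2=4) = 0.05 + 0.02 + 0.02 + 0.02 + 0.06 = 0.17; P(Die1=2 | Die2=4) = 0.02/0.17 = 0.11765.
Difference = 0.0997.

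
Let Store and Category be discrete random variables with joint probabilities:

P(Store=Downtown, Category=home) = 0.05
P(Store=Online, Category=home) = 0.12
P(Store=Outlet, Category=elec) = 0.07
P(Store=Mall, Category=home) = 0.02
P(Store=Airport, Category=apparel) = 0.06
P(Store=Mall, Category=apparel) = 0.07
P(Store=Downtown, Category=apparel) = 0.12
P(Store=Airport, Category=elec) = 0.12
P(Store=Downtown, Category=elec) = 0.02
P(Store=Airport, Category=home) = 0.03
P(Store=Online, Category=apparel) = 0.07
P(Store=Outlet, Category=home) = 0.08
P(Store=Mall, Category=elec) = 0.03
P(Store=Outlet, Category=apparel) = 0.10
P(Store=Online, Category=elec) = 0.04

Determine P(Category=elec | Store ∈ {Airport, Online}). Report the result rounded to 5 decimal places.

0.36364

P(Store=Airport) = 0.06 + 0.12 + 0.03 = 0.21.
P(Store=Online) = 0.07 + 0.04 + 0.12 = 0.23.
P(Store ∈ {Airport, Online}) = 0.21 + 0.23 = 0.44; P(Category=elec, Store ∈ {Airport, Online}) = 0.12 + 0.04 = 0.16.
P(Category=elec | Store ∈ {Airport, Online}) = 0.16/0.44 = 0.36364.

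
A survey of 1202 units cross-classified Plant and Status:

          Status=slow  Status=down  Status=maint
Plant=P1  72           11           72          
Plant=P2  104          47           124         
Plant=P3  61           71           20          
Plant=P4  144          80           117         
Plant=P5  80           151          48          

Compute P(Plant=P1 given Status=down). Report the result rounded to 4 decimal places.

0.0306

Total with Status=down: 11 + 47 + 71 + 80 + 151 = 360.
P(Plant=P1 | Status=down) = 11/360 = 0.0306.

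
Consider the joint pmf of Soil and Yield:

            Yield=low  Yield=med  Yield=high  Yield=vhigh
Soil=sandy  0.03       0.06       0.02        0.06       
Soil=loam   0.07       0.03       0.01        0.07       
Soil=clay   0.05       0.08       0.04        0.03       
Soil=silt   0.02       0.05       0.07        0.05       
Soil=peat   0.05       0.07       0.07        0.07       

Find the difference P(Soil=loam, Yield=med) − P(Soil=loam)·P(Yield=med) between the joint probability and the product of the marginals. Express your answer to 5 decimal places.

-0.02220

P(Soil=loam) = 0.07 + 0.03 + 0.01 + 0.07 = 0.18.
P(Yield=med) = 0.06 + 0.03 + 0.08 + 0.05 + 0.07 = 0.29.
P(Soil=loam, Yield=med) − P(Soil=loam)P(Yield=med) = 0.03 − 0.18×0.29 = -0.02220.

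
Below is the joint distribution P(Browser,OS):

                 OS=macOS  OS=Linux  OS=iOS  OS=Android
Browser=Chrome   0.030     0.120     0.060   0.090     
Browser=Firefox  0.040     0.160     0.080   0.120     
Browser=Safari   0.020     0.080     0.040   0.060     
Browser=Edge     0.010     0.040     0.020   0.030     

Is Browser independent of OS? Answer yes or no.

Every cell satisfies P(Browser,OS) = P(Browser)·P(OS). For instance P(Browser=Safari) = 0.200, P(OS=iOS) = 0.200, and 0.200×0.200 = 0.040 matches the joint entry. So Browser and OS are independent.

yes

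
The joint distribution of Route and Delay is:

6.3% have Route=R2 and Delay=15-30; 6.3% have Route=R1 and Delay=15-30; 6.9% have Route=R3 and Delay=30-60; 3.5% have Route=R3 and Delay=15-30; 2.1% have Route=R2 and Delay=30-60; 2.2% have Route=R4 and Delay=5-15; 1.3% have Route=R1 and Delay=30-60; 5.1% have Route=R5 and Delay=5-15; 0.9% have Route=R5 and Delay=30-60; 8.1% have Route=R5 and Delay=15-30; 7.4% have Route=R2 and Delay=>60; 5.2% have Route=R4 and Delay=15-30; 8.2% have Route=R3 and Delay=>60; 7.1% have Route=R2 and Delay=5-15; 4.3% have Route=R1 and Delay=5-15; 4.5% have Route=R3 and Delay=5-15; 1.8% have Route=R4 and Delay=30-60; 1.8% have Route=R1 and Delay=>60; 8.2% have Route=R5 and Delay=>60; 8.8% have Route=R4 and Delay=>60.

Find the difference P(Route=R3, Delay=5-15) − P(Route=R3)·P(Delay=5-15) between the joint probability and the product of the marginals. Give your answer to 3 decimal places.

-0.009

P(Route=R3) = 0.045 + 0.035 + 0.069 + 0.082 = 0.231.
P(Delay=5-15) = 0.043 + 0.071 + 0.045 + 0.022 + 0.051 = 0.232.
P(Route=R3, Delay=5-15) − P(Route=R3)P(Delay=5-15) = 0.045 − 0.231×0.232 = -0.009.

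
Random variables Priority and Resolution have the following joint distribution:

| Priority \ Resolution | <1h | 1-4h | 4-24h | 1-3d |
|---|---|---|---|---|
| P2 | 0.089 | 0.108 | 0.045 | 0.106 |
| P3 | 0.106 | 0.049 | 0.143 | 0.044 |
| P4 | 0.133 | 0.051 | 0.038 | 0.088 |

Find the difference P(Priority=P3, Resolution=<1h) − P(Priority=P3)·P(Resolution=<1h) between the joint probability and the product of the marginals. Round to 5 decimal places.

-0.00618

P(Priority=P3) = 0.106 + 0.049 + 0.143 + 0.044 = 0.342.
P(Resolution=<1h) = 0.089 + 0.106 + 0.133 = 0.328.
P(Priority=P3, Resolution=<1h) − P(Priority=P3)P(Resolution=<1h) = 0.106 − 0.342×0.328 = -0.00618.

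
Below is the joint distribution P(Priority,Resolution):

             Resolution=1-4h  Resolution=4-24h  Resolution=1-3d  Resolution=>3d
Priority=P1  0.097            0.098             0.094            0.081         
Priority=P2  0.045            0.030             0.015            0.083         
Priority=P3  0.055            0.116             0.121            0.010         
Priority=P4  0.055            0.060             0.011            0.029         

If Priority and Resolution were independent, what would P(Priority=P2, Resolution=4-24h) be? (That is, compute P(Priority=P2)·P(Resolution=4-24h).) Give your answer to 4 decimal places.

0.0526

P(Priority=P2) = 0.045 + 0.030 + 0.015 + 0.083 = 0.173.
P(Resolution=4-24h) = 0.098 + 0.030 + 0.116 + 0.060 = 0.304.
Product: 0.173 × 0.304 = 0.0526.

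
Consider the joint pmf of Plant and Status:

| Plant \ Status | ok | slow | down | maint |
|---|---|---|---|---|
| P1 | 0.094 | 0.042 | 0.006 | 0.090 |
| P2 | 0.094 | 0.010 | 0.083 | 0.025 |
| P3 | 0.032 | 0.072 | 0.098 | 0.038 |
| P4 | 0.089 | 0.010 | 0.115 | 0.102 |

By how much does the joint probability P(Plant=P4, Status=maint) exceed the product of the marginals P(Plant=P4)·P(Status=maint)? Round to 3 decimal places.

0.021

P(Plant=P4) = 0.089 + 0.010 + 0.115 + 0.102 = 0.316.
P(Status=maint) = 0.090 + 0.025 + 0.038 + 0.102 = 0.255.
P(Plant=P4, Status=maint) − P(Plant=P4)P(Status=maint) = 0.102 − 0.316×0.255 = 0.021.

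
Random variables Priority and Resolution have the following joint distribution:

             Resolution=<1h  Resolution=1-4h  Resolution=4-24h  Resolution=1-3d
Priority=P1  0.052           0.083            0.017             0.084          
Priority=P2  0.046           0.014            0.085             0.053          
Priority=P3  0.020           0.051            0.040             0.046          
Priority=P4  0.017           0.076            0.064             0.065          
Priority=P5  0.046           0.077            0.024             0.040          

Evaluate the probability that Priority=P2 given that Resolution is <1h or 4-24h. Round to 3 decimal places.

P(Resolution=<1h) = 0.052 + 0.046 + 0.020 + 0.017 + 0.046 = 0.181.
P(Resolution=4-24h) = 0.017 + 0.085 + 0.040 + 0.064 + 0.024 = 0.230.
P(Resolution ∈ {<1h, 4-24h}) = 0.181 + 0.230 = 0.411; P(Priority=P2, Resolution ∈ {<1h, 4-24h}) = 0.046 + 0.085 = 0.131.
P(Priority=P2 | Resolution ∈ {<1h, 4-24h}) = 0.131/0.411 = 0.319.

0.319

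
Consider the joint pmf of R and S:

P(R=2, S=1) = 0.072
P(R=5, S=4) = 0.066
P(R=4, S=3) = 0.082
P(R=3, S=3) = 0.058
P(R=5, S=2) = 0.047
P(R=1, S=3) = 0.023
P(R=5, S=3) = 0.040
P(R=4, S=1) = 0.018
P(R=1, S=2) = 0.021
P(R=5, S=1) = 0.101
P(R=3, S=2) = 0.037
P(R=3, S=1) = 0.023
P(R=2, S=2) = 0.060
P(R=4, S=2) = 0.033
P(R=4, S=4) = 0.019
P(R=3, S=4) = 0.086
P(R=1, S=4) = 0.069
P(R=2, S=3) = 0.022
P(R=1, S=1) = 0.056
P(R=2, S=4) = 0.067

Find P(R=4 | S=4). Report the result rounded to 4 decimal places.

P(S=4) = 0.069 + 0.067 + 0.086 + 0.019 + 0.066 = 0.307.
P(R=4 | S=4) = 0.019/0.307 = 0.0619.

0.0619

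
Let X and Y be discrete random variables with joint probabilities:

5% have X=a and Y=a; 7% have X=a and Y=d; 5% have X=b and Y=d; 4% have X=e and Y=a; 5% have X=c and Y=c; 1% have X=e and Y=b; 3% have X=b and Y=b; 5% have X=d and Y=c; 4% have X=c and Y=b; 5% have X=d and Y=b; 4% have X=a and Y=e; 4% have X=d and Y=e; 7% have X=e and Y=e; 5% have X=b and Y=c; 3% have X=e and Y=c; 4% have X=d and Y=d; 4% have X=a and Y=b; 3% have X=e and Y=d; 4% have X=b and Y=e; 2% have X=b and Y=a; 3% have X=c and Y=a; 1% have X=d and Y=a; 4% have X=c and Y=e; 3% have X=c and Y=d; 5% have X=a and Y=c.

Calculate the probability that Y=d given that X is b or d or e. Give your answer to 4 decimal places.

0.2143

P(X=b) = 0.02 + 0.03 + 0.05 + 0.05 + 0.04 = 0.19.
P(X=d) = 0.01 + 0.05 + 0.05 + 0.04 + 0.04 = 0.19.
P(X=e) = 0.04 + 0.01 + 0.03 + 0.03 + 0.07 = 0.18.
P(X ∈ {b, d, e}) = 0.19 + 0.19 + 0.18 = 0.56; P(Y=d, X ∈ {b, d, e}) = 0.05 + 0.04 + 0.03 = 0.12.
P(Y=d | X ∈ {b, d, e}) = 0.12/0.56 = 0.2143.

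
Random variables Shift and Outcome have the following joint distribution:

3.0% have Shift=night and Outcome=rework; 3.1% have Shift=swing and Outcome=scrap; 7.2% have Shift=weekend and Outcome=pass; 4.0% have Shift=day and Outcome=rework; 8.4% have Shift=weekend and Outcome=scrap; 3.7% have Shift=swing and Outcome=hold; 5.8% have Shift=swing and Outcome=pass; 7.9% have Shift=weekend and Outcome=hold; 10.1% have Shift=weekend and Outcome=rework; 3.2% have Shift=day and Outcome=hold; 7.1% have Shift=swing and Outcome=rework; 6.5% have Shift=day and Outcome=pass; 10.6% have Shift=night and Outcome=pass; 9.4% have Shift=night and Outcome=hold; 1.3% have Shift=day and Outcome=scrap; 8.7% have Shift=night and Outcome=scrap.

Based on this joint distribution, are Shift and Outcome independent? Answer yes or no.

P(Shift=night) = 0.317 and P(Outcome=rework) = 0.242, so their product is 0.07671, but P(Shift=night, Outcome=rework) = 0.030. Since these differ, Shift and Outcome are not independent.

no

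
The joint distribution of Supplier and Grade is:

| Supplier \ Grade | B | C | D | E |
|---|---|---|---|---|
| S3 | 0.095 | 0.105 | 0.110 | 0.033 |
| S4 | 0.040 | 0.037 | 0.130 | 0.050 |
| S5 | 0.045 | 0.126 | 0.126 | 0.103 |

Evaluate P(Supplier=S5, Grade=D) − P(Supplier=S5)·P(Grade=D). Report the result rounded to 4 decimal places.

P(Supplier=S5) = 0.045 + 0.126 + 0.126 + 0.103 = 0.400.
P(Grade=D) = 0.110 + 0.130 + 0.126 = 0.366.
P(Supplier=S5, Grade=D) − P(Supplier=S5)P(Grade=D) = 0.126 − 0.400×0.366 = -0.0204.

-0.0204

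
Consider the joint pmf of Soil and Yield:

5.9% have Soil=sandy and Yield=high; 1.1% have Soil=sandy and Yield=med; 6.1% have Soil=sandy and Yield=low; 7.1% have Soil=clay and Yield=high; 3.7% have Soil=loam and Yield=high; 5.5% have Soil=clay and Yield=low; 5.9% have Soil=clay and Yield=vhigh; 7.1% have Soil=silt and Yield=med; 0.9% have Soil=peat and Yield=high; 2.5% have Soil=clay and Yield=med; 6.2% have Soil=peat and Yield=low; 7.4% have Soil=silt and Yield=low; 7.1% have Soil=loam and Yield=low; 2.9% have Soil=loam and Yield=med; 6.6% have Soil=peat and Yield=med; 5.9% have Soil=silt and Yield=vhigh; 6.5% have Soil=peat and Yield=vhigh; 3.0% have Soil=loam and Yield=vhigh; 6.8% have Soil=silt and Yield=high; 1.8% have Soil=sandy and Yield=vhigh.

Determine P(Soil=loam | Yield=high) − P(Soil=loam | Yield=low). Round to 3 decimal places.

P(Yield=high) = 0.059 + 0.037 + 0.071 + 0.068 + 0.009 = 0.244; P(Soil=loam | Yield=high) = 0.037/0.244 = 0.1516.
P(Yield=low) = 0.061 + 0.071 + 0.055 + 0.074 + 0.062 = 0.323; P(Soil=loam | Yield=low) = 0.071/0.323 = 0.2198.
Difference = -0.068.

-0.068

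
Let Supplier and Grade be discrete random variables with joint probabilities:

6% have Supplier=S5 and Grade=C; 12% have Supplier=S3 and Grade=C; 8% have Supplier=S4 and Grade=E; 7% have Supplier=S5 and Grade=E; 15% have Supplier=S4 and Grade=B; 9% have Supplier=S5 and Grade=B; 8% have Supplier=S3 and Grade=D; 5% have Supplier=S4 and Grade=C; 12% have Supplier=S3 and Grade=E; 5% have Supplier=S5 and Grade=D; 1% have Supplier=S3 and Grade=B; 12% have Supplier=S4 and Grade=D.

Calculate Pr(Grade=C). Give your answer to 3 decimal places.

0.230

P(Grade=C) = 0.12 + 0.05 + 0.06 = 0.23.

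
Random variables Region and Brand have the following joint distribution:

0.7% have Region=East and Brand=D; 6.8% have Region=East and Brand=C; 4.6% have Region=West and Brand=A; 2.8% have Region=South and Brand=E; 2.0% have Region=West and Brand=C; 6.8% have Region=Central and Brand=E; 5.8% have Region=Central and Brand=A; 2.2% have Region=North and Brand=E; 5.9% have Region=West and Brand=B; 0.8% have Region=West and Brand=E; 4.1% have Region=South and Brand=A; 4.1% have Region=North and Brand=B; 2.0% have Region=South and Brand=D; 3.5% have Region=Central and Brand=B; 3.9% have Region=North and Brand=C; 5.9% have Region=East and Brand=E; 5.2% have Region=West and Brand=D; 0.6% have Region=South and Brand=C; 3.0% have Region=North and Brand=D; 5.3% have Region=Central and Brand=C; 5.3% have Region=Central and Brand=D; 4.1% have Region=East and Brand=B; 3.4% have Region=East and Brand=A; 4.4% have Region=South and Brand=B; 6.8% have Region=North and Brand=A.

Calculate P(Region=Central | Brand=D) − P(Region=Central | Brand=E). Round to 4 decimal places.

-0.0404

P(Brand=D) = 0.030 + 0.020 + 0.007 + 0.052 + 0.053 = 0.162; P(Region=Central | Brand=D) = 0.053/0.162 = 0.32716.
P(Brand=E) = 0.022 + 0.028 + 0.059 + 0.008 + 0.068 = 0.185; P(Region=Central | Brand=E) = 0.068/0.185 = 0.36757.
Difference = -0.0404.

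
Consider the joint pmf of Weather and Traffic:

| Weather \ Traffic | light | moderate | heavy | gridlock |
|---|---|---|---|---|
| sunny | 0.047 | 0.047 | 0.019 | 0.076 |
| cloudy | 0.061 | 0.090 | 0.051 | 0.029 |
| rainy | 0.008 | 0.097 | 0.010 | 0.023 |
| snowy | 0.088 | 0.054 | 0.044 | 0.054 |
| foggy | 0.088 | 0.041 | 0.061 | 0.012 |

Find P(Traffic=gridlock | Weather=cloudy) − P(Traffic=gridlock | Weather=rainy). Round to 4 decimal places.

-0.0411

P(Weather=cloudy) = 0.061 + 0.090 + 0.051 + 0.029 = 0.231; P(Traffic=gridlock | Weather=cloudy) = 0.029/0.231 = 0.12554.
P(Weather=rainy) = 0.008 + 0.097 + 0.010 + 0.023 = 0.138; P(Traffic=gridlock | Weather=rainy) = 0.023/0.138 = 0.16667.
Difference = -0.0411.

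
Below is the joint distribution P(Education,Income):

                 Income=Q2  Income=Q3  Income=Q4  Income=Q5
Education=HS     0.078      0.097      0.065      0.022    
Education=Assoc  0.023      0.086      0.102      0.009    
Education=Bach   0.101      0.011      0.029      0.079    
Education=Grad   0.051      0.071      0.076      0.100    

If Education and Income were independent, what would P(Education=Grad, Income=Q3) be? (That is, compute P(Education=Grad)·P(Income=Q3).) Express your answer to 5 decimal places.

0.07897

P(Education=Grad) = 0.051 + 0.071 + 0.076 + 0.100 = 0.298.
P(Income=Q3) = 0.097 + 0.086 + 0.011 + 0.071 = 0.265.
Product: 0.298 × 0.265 = 0.07897.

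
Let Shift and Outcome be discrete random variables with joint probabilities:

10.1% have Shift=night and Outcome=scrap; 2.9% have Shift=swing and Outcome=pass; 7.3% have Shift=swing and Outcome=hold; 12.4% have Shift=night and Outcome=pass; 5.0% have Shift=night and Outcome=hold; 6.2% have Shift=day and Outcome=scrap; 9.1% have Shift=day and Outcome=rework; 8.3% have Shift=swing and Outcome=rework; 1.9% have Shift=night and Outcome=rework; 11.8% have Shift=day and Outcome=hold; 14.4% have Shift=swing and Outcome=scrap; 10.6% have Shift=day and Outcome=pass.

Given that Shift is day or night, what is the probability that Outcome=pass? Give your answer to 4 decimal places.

P(Shift=day) = 0.106 + 0.091 + 0.062 + 0.118 = 0.377.
P(Shift=night) = 0.124 + 0.019 + 0.101 + 0.050 = 0.294.
P(Shift ∈ {day, night}) = 0.377 + 0.294 = 0.671; P(Outcome=pass, Shift ∈ {day, night}) = 0.106 + 0.124 = 0.230.
P(Outcome=pass | Shift ∈ {day, night}) = 0.230/0.671 = 0.3428.

0.3428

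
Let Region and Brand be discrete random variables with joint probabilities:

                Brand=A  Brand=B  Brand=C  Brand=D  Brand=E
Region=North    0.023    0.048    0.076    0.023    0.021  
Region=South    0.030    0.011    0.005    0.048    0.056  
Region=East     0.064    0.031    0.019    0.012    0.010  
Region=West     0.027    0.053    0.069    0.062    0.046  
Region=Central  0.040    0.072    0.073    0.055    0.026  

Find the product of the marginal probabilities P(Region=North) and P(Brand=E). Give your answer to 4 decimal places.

0.0304

P(Region=North) = 0.023 + 0.048 + 0.076 + 0.023 + 0.021 = 0.191.
P(Brand=E) = 0.021 + 0.056 + 0.010 + 0.046 + 0.026 = 0.159.
Product: 0.191 × 0.159 = 0.0304.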